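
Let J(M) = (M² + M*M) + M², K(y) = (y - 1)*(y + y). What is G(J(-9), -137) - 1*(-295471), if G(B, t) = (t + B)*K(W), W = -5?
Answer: 301831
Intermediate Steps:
K(y) = 2*y*(-1 + y) (K(y) = (-1 + y)*(2*y) = 2*y*(-1 + y))
J(M) = 3*M² (J(M) = (M² + M²) + M² = 2*M² + M² = 3*M²)
G(B, t) = 60*B + 60*t (G(B, t) = (t + B)*(2*(-5)*(-1 - 5)) = (B + t)*(2*(-5)*(-6)) = (B + t)*60 = 60*B + 60*t)
G(J(-9), -137) - 1*(-295471) = (60*(3*(-9)²) + 60*(-137)) - 1*(-295471) = (60*(3*81) - 8220) + 295471 = (60*243 - 8220) + 295471 = (14580 - 8220) + 295471 = 6360 + 295471 = 301831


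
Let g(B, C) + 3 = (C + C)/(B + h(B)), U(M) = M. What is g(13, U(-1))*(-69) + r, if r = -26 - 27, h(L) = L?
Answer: 2071/13 ≈ 159.31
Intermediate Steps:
g(B, C) = -3 + C/B (g(B, C) = -3 + (C + C)/(B + B) = -3 + (2*C)/((2*B)) = -3 + (2*C)*(1/(2*B)) = -3 + C/B)
r = -53
g(13, U(-1))*(-69) + r = (-3 - 1/13)*(-69) - 53 = -40/13*(-69) - 53 = 2760/13 - 53 = 2071/13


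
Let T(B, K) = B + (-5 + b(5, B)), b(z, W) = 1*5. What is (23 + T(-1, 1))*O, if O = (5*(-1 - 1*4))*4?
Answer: -2200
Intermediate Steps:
b(z, W) = 5
T(B, K) = B (T(B, K) = B + (-5 + 5) = B + 0 = B)
O = -100 (O = (5*(-1 - 4))*4 = (5*(-5))*4 = -25*4 = -100)
(23 + T(-1, 1))*O = (23 - 1)*(-100) = 22*(-100) = -2200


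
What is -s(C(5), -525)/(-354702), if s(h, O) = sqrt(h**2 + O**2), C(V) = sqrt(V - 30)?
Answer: 10*sqrt(689)/177351 ≈ 0.0014800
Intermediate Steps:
C(V) = sqrt(-30 + V)
s(h, O) = sqrt(O**2 + h**2)
-s(C(5), -525)/(-354702) = -sqrt((-525)**2 + (sqrt(-30 + 5))**2)/(-354702) = -sqrt(275625 + (sqrt(-25))**2)*(-1)/354702 = -sqrt(275625 + (5*I)**2)*(-1)/354702 = -sqrt(275625 - 25)*(-1)/354702 = -sqrt(275600)*(-1)/354702 = -20*sqrt(689)*(-1)/354702 = -(-10)*sqrt(689)/177351 = 10*sqrt(689)/177351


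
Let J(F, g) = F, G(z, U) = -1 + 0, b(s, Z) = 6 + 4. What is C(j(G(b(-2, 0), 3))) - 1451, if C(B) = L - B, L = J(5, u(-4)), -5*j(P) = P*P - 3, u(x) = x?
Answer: -7232/5 ≈ -1446.4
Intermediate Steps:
b(s, Z) = 10
G(z, U) = -1
j(P) = ⅗ - P²/5 (j(P) = -(P*P - 3)/5 = -(P² - 3)/5 = -(-3 + P²)/5 = ⅗ - P²/5)
L = 5
C(B) = 5 - B
C(j(G(b(-2, 0), 3))) - 1451 = (5 - (⅗ - ⅕*(-1)²)) - 1451 = (5 - (⅗ - ⅕*1)) - 1451 = (5 - (⅗ - ⅕)) - 1451 = (5 - 1*⅖) - 1451 = (5 - ⅖) - 1451 = 23/5 - 1451 = -7232/5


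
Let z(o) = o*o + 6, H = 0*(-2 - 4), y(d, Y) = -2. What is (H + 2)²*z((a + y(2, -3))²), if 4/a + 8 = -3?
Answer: 2179288/14641 ≈ 148.85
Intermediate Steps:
a = -4/11 (a = 4/(-8 - 3) = 4/(-11) = 4*(-1/11) = -4/11 ≈ -0.36364)
H = 0 (H = 0*(-6) = 0)
z(o) = 6 + o² (z(o) = o² + 6 = 6 + o²)
(H + 2)²*z((a + y(2, -3))²) = (0 + 2)²*(6 + ((-4/11 - 2)²)²) = 2²*(6 + ((-26/11)²)²) = 4*(6 + (676/121)²) = 4*(6 + 456976/14641) = 4*(544822/14641) = 2179288/14641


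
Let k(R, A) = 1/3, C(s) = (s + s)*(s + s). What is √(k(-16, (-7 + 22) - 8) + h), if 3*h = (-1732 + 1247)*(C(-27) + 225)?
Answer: 2*I*√1142538/3 ≈ 712.6*I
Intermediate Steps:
C(s) = 4*s² (C(s) = (2*s)*(2*s) = 4*s²)
k(R, A) = ⅓
h = -507795 (h = ((-1732 + 1247)*(4*(-27)² + 225))/3 = (-485*(4*729 + 225))/3 = (-485*(2916 + 225))/3 = (-485*3141)/3 = (⅓)*(-1523385) = -507795)
√(k(-16, (-7 + 22) - 8) + h) = √(⅓ - 507795) = √(-1523384/3) = 2*I*√1142538/3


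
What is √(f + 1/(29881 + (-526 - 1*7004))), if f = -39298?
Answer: I*√19631991842547/22351 ≈ 198.24*I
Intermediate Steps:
√(f + 1/(29881 + (-526 - 1*7004))) = √(-39298 + 1/(29881 + (-526 - 1*7004))) = √(-39298 + 1/(29881 + (-526 - 7004))) = √(-39298 + 1/(29881 - 7530)) = √(-39298 + 1/22351) = √(-878349597/22351) = I*√19631991842547/22351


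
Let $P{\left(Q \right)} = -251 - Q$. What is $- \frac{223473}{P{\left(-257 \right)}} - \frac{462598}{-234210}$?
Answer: $- \frac{8722805957}{234210} \approx -37244.0$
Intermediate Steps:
$- \frac{223473}{P{\left(-257 \right)}} - \frac{462598}{-234210} = - \frac{223473}{-251 - -257} - \frac{462598}{-234210} = - \frac{223473}{-251 + 257} - - \frac{231299}{117105} = - \frac{223473}{6} + \frac{231299}{117105} = \left(-223473\right) \frac{1}{6} + \frac{231299}{117105} = - \frac{74491}{2} + \frac{231299}{117105} = - \frac{8722805957}{234210}$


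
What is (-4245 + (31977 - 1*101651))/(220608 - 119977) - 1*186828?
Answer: -18800762387/100631 ≈ -1.8683e+5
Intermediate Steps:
(-4245 + (31977 - 1*101651))/(220608 - 119977) - 1*186828 = (-4245 + (31977 - 101651))/100631 - 186828 = (-4245 - 69674)*(1/100631) - 186828 = -73919*1/100631 - 186828 = -73919/100631 - 186828 = -18800762387/100631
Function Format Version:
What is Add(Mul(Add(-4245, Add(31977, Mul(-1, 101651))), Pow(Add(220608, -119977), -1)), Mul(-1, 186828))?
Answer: Rational(-18800762387, 100631) ≈ -1.8683e+5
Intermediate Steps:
Add(Mul(Add(-4245, Add(31977, Mul(-1, 101651))), Pow(Add(220608, -119977), -1)), Mul(-1, 186828)) = Add(Mul(Add(-4245, Add(31977, -101651)), Pow(100631, -1)), -186828) = Add(Mul(Add(-4245, -69674), Rational(1, 100631)), -186828) = Add(Mul(-73919, Rational(1, 100631)), -186828) = Add(Rational(-73919, 100631), -186828) = Rational(-18800762387, 100631)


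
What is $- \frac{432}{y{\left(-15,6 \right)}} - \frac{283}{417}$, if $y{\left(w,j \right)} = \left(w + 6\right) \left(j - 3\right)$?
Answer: $\frac{6389}{417} \approx 15.321$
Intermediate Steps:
$y{\left(w,j \right)} = \left(-3 + j\right) \left(6 + w\right)$ ($y{\left(w,j \right)} = \left(6 + w\right) \left(-3 + j\right) = \left(-3 + j\right) \left(6 + w\right)$)
$- \frac{432}{y{\left(-15,6 \right)}} - \frac{283}{417} = - \frac{432}{-18 - -45 + 6 \cdot 6 + 6 \left(-15\right)} - \frac{283}{417} = - \frac{432}{-18 + 45 + 36 - 90} - \frac{283}{417} = - \frac{432}{-27} - \frac{283}{417} = \left(-432\right) \left(- \frac{1}{27}\right) - \frac{283}{417} = 16 - \frac{283}{417} = \frac{6389}{417}$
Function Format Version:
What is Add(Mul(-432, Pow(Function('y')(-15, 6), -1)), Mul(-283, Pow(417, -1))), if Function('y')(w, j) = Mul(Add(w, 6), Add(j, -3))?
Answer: Rational(6389, 417) ≈ 15.321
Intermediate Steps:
Function('y')(w, j) = Mul(Add(-3, j), Add(6, w)) (Function('y')(w, j) = Mul(Add(6, w), Add(-3, j)) = Mul(Add(-3, j), Add(6, w)))
Add(Mul(-432, Pow(Function('y')(-15, 6), -1)), Mul(-283, Pow(417, -1))) = Add(Mul(-432, Pow(Add(-18, Mul(-3, -15), Mul(6, 6), Mul(6, -15)), -1)), Mul(-283, Pow(417, -1))) = Add(Mul(-432, Pow(Add(-18, 45, 36, -90), -1)), Mul(-283, Rational(1, 417))) = Add(Mul(-432, Pow(-27, -1)), Rational(-283, 417)) = Add(Mul(-432, Rational(-1, 27)), Rational(-283, 417)) = Add(16, Rational(-283, 417)) = Rational(6389, 417)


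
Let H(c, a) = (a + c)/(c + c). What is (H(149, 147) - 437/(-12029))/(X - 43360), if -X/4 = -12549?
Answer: 80235/532708972 ≈ 0.00015062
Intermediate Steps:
X = 50196 (X = -4*(-12549) = 50196)
H(c, a) = (a + c)/(2*c) (H(c, a) = (a + c)/((2*c)) = (a + c)*(1/(2*c)) = (a + c)/(2*c))
(H(149, 147) - 437/(-12029))/(X - 43360) = ((½)*(147 + 149)/149 - 437/(-12029))/(50196 - 43360) = ((½)*(1/149)*296 - 437*(-1/12029))/6836 = (148/149 + 19/523)*(1/6836) = (80235/77927)*(1/6836) = 80235/532708972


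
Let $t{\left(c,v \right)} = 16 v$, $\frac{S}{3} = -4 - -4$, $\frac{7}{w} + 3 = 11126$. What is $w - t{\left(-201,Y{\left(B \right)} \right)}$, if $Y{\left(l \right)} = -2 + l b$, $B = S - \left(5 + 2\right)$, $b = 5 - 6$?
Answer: $- \frac{127119}{1589} \approx -79.999$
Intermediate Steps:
$w = \frac{1}{1589}$ ($w = \frac{7}{-3 + 11126} = \frac{7}{11123} = 7 \cdot \frac{1}{11123} = \frac{1}{1589} \approx 0.00062933$)
$S = 0$ ($S = 3 \left(-4 - -4\right) = 3 \left(-4 + 4\right) = 3 \cdot 0 = 0$)
$b = -1$ ($b = 5 - 6 = -1$)
$B = -7$ ($B = 0 - \left(5 + 2\right) = 0 - 7 = -7$)
$Y{\left(l \right)} = -2 - l$ ($Y{\left(l \right)} = -2 + l \left(-1\right) = -2 - l$)
$w - t{\left(-201,Y{\left(B \right)} \right)} = \frac{1}{1589} - 16 \left(-2 - -7\right) = \frac{1}{1589} - 16 \left(-2 + 7\right) = \frac{1}{1589} - 16 \cdot 5 = \frac{1}{1589} - 80 = - \frac{127119}{1589}$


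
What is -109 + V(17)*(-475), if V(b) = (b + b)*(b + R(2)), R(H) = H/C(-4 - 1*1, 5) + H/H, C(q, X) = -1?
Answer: -258509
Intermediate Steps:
R(H) = 1 - H (R(H) = H/(-1) + H/H = H*(-1) + 1 = -H + 1 = 1 - H)
V(b) = 2*b*(-1 + b) (V(b) = (b + b)*(b + (1 - 1*2)) = (2*b)*(b + (1 - 2)) = (2*b)*(b - 1) = (2*b)*(-1 + b) = 2*b*(-1 + b))
-109 + V(17)*(-475) = -109 + (2*17*(-1 + 17))*(-475) = -109 + (2*17*16)*(-475) = -109 + 544*(-475) = -109 - 258400 = -258509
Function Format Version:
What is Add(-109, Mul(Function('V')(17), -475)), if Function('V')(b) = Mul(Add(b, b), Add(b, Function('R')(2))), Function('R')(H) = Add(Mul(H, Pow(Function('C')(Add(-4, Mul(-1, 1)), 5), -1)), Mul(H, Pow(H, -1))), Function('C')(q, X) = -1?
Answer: -258509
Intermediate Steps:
Function('R')(H) = Add(1, Mul(-1, H)) (Function('R')(H) = Add(Mul(H, Pow(-1, -1)), Mul(H, Pow(H, -1))) = Add(Mul(H, -1), 1) = Add(Mul(-1, H), 1) = Add(1, Mul(-1, H)))
Function('V')(b) = Mul(2, b, Add(-1, b)) (Function('V')(b) = Mul(Add(b, b), Add(b, Add(1, Mul(-1, 2)))) = Mul(Mul(2, b), Add(b, Add(1, -2))) = Mul(Mul(2, b), Add(b, -1)) = Mul(Mul(2, b), Add(-1, b)) = Mul(2, b, Add(-1, b)))
Add(-109, Mul(Function('V')(17), -475)) = Add(-109, Mul(Mul(2, 17, Add(-1, 17)), -475)) = Add(-109, Mul(Mul(2, 17, 16), -475)) = Add(-109, Mul(544, -475)) = Add(-109, -258400) = -258509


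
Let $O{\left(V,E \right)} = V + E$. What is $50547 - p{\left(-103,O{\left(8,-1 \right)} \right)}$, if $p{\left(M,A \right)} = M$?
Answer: $50650$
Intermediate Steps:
$O{\left(V,E \right)} = E + V$
$50547 - p{\left(-103,O{\left(8,-1 \right)} \right)} = 50547 - -103 = 50547 + 103 = 50650$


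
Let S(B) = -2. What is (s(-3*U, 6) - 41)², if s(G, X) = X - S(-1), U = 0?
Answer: 1089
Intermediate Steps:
s(G, X) = 2 + X (s(G, X) = X - 1*(-2) = X + 2 = 2 + X)
(s(-3*U, 6) - 41)² = ((2 + 6) - 41)² = (8 - 41)² = (-33)² = 1089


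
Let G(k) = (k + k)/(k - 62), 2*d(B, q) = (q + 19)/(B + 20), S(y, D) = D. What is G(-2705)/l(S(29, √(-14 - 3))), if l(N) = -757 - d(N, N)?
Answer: 10820*(-√17 + 20*I)/(2767*(-30299*I + 1515*√17)) ≈ -0.0025812 + 1.6847e-8*I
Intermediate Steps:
d(B, q) = (19 + q)/(2*(20 + B)) (d(B, q) = ((q + 19)/(B + 20))/2 = ((19 + q)/(20 + B))/2 = (19 + q)/(2*(20 + B)))
G(k) = 2*k/(-62 + k) (G(k) = (2*k)/(-62 + k) = 2*k/(-62 + k))
l(N) = -757 - (19 + N)/(2*(20 + N))
G(-2705)/l(S(29, √(-14 - 3))) = (2*(-2705)/(-62 - 2705))/(((-30299 - 1515*√(-14 - 3))/(2*(20 + √(-14 - 3))))) = (2*(-2705)/(-2767))/(((-30299 - 1515*I*√17)/(2*(20 + √(-17))))) = (2*(-2705)*(-1/2767))/(((-30299 - 1515*I*√17)/(2*(20 + I*√17)))) = 5410/(2767*(((-30299 - 1515*I*√17)/(2*(20 + I*√17))))) = 5410*(2*(20 + I*√17)/(-30299 - 1515*I*√17))/2767 = 10820*(20 + I*√17)/(2767*(-30299 - 1515*I*√17))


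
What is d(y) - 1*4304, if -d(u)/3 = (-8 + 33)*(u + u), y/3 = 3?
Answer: -5654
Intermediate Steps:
y = 9 (y = 3*3 = 9)
d(u) = -150*u (d(u) = -3*(-8 + 33)*(u + u) = -75*2*u = -150*u)
d(y) - 1*4304 = -150*9 - 1*4304 = -1350 - 4304 = -5654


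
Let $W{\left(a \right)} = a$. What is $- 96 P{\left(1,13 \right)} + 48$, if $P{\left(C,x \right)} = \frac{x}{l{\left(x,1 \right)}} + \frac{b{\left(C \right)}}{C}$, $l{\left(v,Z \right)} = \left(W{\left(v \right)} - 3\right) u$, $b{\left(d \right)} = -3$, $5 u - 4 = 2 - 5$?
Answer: $-288$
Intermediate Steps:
$u = \frac{1}{5}$ ($u = \frac{4}{5} + \frac{2 - 5}{5} = \frac{4}{5} + \frac{1}{5} \left(-3\right) = \frac{4}{5} - \frac{3}{5} = \frac{1}{5} \approx 0.2$)
$l{\left(v,Z \right)} = - \frac{3}{5} + \frac{v}{5}$ ($l{\left(v,Z \right)} = \left(v - 3\right) \frac{1}{5} = \left(-3 + v\right) \frac{1}{5} = - \frac{3}{5} + \frac{v}{5}$)
$P{\left(C,x \right)} = - \frac{3}{C} + \frac{x}{- \frac{3}{5} + \frac{x}{5}}$ ($P{\left(C,x \right)} = \frac{x}{- \frac{3}{5} + \frac{x}{5}} - \frac{3}{C} = - \frac{3}{C} + \frac{x}{- \frac{3}{5} + \frac{x}{5}}$)
$- 96 P{\left(1,13 \right)} + 48 = - 96 \frac{9 - 39 + 5 \cdot 1 \cdot 13}{1 \left(-3 + 13\right)} + 48 = - 96 \cdot 1 \cdot \frac{1}{10} \left(9 - 39 + 65\right) + 48 = - 96 \cdot 1 \cdot \frac{1}{10} \cdot 35 + 48 = \left(-96\right) \frac{7}{2} + 48 = -336 + 48 = -288$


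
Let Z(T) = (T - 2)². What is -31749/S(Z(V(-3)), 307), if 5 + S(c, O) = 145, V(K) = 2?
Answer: -31749/140 ≈ -226.78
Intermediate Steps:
Z(T) = (-2 + T)²
S(c, O) = 140 (S(c, O) = -5 + 145 = 140)
-31749/S(Z(V(-3)), 307) = -31749/140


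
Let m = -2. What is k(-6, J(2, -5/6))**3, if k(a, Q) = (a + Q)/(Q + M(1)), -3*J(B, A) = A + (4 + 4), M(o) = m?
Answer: 3442951/493039 ≈ 6.9831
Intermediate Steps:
M(o) = -2
J(B, A) = -8/3 - A/3 (J(B, A) = -(A + (4 + 4))/3 = -(A + 8)/3 = -(8 + A)/3 = -8/3 - A/3)
k(a, Q) = (Q + a)/(-2 + Q) (k(a, Q) = (a + Q)/(Q - 2) = (Q + a)/(-2 + Q))
k(-6, J(2, -5/6))**3 = (((-8/3 - (-5)/(3*6)) - 6)/(-2 + (-8/3 - (-5)/(3*6))))**3 = (((-8/3 - 1/3*(-5/6)) - 6)/(-2 + (-8/3 - 1/3*(-5/6))))**3 = (((-8/3 + 5/18) - 6)/(-2 + (-8/3 + 5/18)))**3 = ((-43/18 - 6)/(-2 - 43/18))**3 = (-151/18/(-79/18))**3 = (-18/79*(-151/18))**3 = (151/79)**3 = 3442951/493039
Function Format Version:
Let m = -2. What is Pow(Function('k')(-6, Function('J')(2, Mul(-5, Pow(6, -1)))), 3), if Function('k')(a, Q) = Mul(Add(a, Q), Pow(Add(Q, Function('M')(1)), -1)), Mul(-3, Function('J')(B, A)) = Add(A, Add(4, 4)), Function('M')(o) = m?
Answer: Rational(3442951, 493039) ≈ 6.9831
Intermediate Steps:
Function('M')(o) = -2
Function('J')(B, A) = Add(Rational(-8, 3), Mul(Rational(-1, 3), A)) (Function('J')(B, A) = Mul(Rational(-1, 3), Add(A, Add(4, 4))) = Mul(Rational(-1, 3), Add(A, 8)) = Mul(Rational(-1, 3), Add(8, A)) = Add(Rational(-8, 3), Mul(Rational(-1, 3), A)))
Function('k')(a, Q) = Mul(Pow(Add(-2, Q), -1), Add(Q, a)) (Function('k')(a, Q) = Mul(Add(a, Q), Pow(Add(Q, -2), -1)) = Mul(Add(Q, a), Pow(Add(-2, Q), -1)) = Mul(Pow(Add(-2, Q), -1), Add(Q, a)))
Pow(Function('k')(-6, Function('J')(2, Mul(-5, Pow(6, -1)))), 3) = Pow(Mul(Pow(Add(-2, Add(Rational(-8, 3), Mul(Rational(-1, 3), Mul(-5, Pow(6, -1))))), -1), Add(Add(Rational(-8, 3), Mul(Rational(-1, 3), Mul(-5, Pow(6, -1)))), -6)), 3) = Pow(Mul(Pow(Add(-2, Add(Rational(-8, 3), Mul(Rational(-1, 3), Mul(-5, Rational(1, 6))))), -1), Add(Add(Rational(-8, 3), Mul(Rational(-1, 3), Mul(-5, Rational(1, 6)))), -6)), 3) = Pow(Mul(Pow(Add(-2, Add(Rational(-8, 3), Mul(Rational(-1, 3), Rational(-5, 6)))), -1), Add(Add(Rational(-8, 3), Mul(Rational(-1, 3), Rational(-5, 6))), -6)), 3) = Pow(Mul(Pow(Add(-2, Add(Rational(-8, 3), Rational(5, 18))), -1), Add(Add(Rational(-8, 3), Rational(5, 18)), -6)), 3) = Pow(Mul(Pow(Add(-2, Rational(-43, 18)), -1), Add(Rational(-43, 18), -6)), 3) = Pow(Mul(Pow(Rational(-79, 18), -1), Rational(-151, 18)), 3) = Pow(Mul(Rational(-18, 79), Rational(-151, 18)), 3) = Pow(Rational(151, 79), 3) = Rational(3442951, 493039)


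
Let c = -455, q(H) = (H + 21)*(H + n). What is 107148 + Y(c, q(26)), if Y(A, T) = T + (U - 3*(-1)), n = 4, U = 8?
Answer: 108569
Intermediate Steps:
q(H) = (4 + H)*(21 + H) (q(H) = (H + 21)*(H + 4) = (21 + H)*(4 + H) = (4 + H)*(21 + H))
Y(A, T) = 11 + T (Y(A, T) = T + (8 - 3*(-1)) = T + (8 + 3) = T + 11 = 11 + T)
107148 + Y(c, q(26)) = 107148 + (11 + (84 + 26**2 + 25*26)) = 107148 + (11 + (84 + 676 + 650)) = 107148 + (11 + 1410) = 107148 + 1421 = 108569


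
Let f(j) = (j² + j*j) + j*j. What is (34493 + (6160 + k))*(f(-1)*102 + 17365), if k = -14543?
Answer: 461389810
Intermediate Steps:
f(j) = 3*j² (f(j) = (j² + j²) + j² = 2*j² + j² = 3*j²)
(34493 + (6160 + k))*(f(-1)*102 + 17365) = (34493 + (6160 - 14543))*((3*(-1)²)*102 + 17365) = (34493 - 8383)*((3*1)*102 + 17365) = 26110*(3*102 + 17365) = 26110*(306 + 17365) = 26110*17671 = 461389810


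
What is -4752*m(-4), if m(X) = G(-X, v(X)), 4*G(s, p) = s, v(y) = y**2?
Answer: -4752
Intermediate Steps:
G(s, p) = s/4
m(X) = -X/4 (m(X) = (-X)/4 = -X/4)
-4752*m(-4) = -(-1188)*(-4) = -4752*1 = -4752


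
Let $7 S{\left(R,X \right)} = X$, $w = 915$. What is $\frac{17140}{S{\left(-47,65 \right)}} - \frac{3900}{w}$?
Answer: $\frac{1460376}{793} \approx 1841.6$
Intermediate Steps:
$S{\left(R,X \right)} = \frac{X}{7}$
$\frac{17140}{S{\left(-47,65 \right)}} - \frac{3900}{w} = \frac{17140}{\frac{1}{7} \cdot 65} - \frac{3900}{915} = \frac{17140}{\frac{65}{7}} - \frac{260}{61} = 17140 \cdot \frac{7}{65} - \frac{260}{61} = \frac{23996}{13} - \frac{260}{61} = \frac{1460376}{793}$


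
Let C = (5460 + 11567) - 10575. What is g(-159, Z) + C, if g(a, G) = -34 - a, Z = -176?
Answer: 6577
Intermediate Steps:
C = 6452 (C = 17027 - 10575 = 6452)
g(-159, Z) + C = (-34 - 1*(-159)) + 6452 = (-34 + 159) + 6452 = 125 + 6452 = 6577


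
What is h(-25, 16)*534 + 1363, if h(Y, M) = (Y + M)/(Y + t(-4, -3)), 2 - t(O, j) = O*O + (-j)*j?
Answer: 7616/5 ≈ 1523.2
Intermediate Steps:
t(O, j) = 2 + j² - O² (t(O, j) = 2 - (O*O + (-j)*j) = 2 - (O² - j²) = 2 + (j² - O²) = 2 + j² - O²)
h(Y, M) = (M + Y)/(-5 + Y) (h(Y, M) = (Y + M)/(Y + (2 + (-3)² - 1*(-4)²)) = (M + Y)/(Y + (2 + 9 - 1*16)) = (M + Y)/(Y + (2 + 9 - 16)) = (M + Y)/(Y - 5) = (M + Y)/(-5 + Y))
h(-25, 16)*534 + 1363 = ((16 - 25)/(-5 - 25))*534 + 1363 = (-9/(-30))*534 + 1363 = -1/30*(-9)*534 + 1363 = (3/10)*534 + 1363 = 801/5 + 1363 = 7616/5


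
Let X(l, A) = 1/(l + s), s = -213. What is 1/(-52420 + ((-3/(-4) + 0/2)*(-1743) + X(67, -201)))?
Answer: -292/15688359 ≈ -1.8613e-5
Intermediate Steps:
X(l, A) = 1/(-213 + l) (X(l, A) = 1/(l - 213) = 1/(-213 + l))
1/(-52420 + ((-3/(-4) + 0/2)*(-1743) + X(67, -201))) = 1/(-52420 + ((-3/(-4) + 0/2)*(-1743) + 1/(-213 + 67))) = 1/(-52420 + ((-3*(-¼) + 0*(½))*(-1743) + 1/(-146))) = 1/(-52420 + ((¾ + 0)*(-1743) - 1/146)) = 1/(-52420 + ((¾)*(-1743) - 1/146)) = 1/(-52420 + (-5229/4 - 1/146)) = 1/(-52420 - 381719/292) = 1/(-15688359/292) = -292/15688359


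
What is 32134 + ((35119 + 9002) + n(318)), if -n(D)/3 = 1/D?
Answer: 8083029/106 ≈ 76255.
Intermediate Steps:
n(D) = -3/D
32134 + ((35119 + 9002) + n(318)) = 32134 + ((35119 + 9002) - 3/318) = 32134 + (44121 - 3*1/318) = 32134 + (44121 - 1/106) = 32134 + 4676825/106 = 8083029/106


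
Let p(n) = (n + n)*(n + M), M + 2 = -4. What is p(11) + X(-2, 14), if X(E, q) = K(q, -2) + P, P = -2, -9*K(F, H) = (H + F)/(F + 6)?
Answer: 1619/15 ≈ 107.93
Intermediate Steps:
K(F, H) = -(F + H)/(9*(6 + F)) (K(F, H) = -(H + F)/(9*(F + 6)) = -(F + H)/(9*(6 + F)))
M = -6 (M = -2 - 4 = -6)
X(E, q) = -2 + (2 - q)/(9*(6 + q)) (X(E, q) = (-q - 1*(-2))/(9*(6 + q)) - 2 = (-q + 2)/(9*(6 + q)) - 2 = (2 - q)/(9*(6 + q)) - 2 = -2 + (2 - q)/(9*(6 + q)))
p(n) = 2*n*(-6 + n) (p(n) = (n + n)*(n - 6) = (2*n)*(-6 + n) = 2*n*(-6 + n))
p(11) + X(-2, 14) = 2*11*(-6 + 11) + (-106 - 19*14)/(9*(6 + 14)) = 2*11*5 + (⅑)*(-106 - 266)/20 = 110 + (⅑)*(1/20)*(-372) = 110 - 31/15 = 1619/15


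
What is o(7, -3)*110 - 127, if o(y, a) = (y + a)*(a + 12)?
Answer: 3833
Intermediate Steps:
o(y, a) = (12 + a)*(a + y) (o(y, a) = (a + y)*(12 + a) = (12 + a)*(a + y))
o(7, -3)*110 - 127 = ((-3)**2 + 12*(-3) + 12*7 - 3*7)*110 - 127 = (9 - 36 + 84 - 21)*110 - 127 = 36*110 - 127 = 3960 - 127 = 3833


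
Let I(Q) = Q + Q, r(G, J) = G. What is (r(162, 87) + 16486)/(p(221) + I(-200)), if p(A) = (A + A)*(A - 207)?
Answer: 4162/1447 ≈ 2.8763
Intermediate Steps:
I(Q) = 2*Q
p(A) = 2*A*(-207 + A) (p(A) = (2*A)*(-207 + A) = 2*A*(-207 + A))
(r(162, 87) + 16486)/(p(221) + I(-200)) = (162 + 16486)/(2*221*(-207 + 221) + 2*(-200)) = 16648/(2*221*14 - 400) = 16648/(6188 - 400) = 16648/5788 = 16648*(1/5788) = 4162/1447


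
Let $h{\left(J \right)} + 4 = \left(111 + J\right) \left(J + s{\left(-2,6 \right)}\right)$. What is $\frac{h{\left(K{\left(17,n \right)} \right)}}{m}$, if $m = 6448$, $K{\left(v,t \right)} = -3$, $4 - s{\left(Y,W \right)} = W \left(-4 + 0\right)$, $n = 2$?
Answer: $\frac{337}{806} \approx 0.41811$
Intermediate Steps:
$s{\left(Y,W \right)} = 4 + 4 W$ ($s{\left(Y,W \right)} = 4 - W \left(-4 + 0\right) = 4 - W \left(-4\right) = 4 - - 4 W = 4 + 4 W$)
$h{\left(J \right)} = -4 + \left(28 + J\right) \left(111 + J\right)$ ($h{\left(J \right)} = -4 + \left(111 + J\right) \left(J + \left(4 + 4 \cdot 6\right)\right) = -4 + \left(111 + J\right) \left(J + \left(4 + 24\right)\right) = -4 + \left(111 + J\right) \left(J + 28\right) = -4 + \left(111 + J\right) \left(28 + J\right) = -4 + \left(28 + J\right) \left(111 + J\right)$)
$\frac{h{\left(K{\left(17,n \right)} \right)}}{m} = \frac{3104 + \left(-3\right)^{2} + 139 \left(-3\right)}{6448} = \left(3104 + 9 - 417\right) \frac{1}{6448} = 2696 \cdot \frac{1}{6448} = \frac{337}{806}$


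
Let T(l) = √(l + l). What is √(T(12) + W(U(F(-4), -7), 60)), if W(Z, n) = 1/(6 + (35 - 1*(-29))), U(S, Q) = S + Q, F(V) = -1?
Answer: √(70 + 9800*√6)/70 ≈ 2.2166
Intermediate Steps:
T(l) = √2*√l (T(l) = √(2*l) = √2*√l)
U(S, Q) = Q + S
W(Z, n) = 1/70 (W(Z, n) = 1/(6 + (35 + 29)) = 1/(6 + 64) = 1/70)
√(T(12) + W(U(F(-4), -7), 60)) = √(√2*√12 + 1/70) = √(√2*(2*√3) + 1/70) = √(2*√6 + 1/70) = √(1/70 + 2*√6)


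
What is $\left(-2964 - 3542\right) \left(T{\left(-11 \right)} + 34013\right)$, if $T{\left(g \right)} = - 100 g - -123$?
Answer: $-229245416$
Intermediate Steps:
$T{\left(g \right)} = 123 - 100 g$ ($T{\left(g \right)} = - 100 g + 123 = 123 - 100 g$)
$\left(-2964 - 3542\right) \left(T{\left(-11 \right)} + 34013\right) = \left(-2964 - 3542\right) \left(\left(123 - -1100\right) + 34013\right) = - 6506 \left(\left(123 + 1100\right) + 34013\right) = - 6506 \left(1223 + 34013\right) = \left(-6506\right) 35236 = -229245416$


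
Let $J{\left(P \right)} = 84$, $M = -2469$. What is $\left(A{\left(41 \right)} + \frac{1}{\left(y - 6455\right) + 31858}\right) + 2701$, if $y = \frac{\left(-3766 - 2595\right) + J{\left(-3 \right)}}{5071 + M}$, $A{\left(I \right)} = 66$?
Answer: $\frac{182877476945}{66092329} \approx 2767.0$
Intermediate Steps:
$y = - \frac{6277}{2602}$ ($y = \frac{\left(-3766 - 2595\right) + 84}{5071 - 2469} = \frac{\left(-3766 - 2595\right) + 84}{2602} = \left(-6361 + 84\right) \frac{1}{2602} = \left(-6277\right) \frac{1}{2602} = - \frac{6277}{2602} \approx -2.4124$)
$\left(A{\left(41 \right)} + \frac{1}{\left(y - 6455\right) + 31858}\right) + 2701 = \left(66 + \frac{1}{\left(- \frac{6277}{2602} - 6455\right) + 31858}\right) + 2701 = \left(66 + \frac{1}{- \frac{16802187}{2602} + 31858}\right) + 2701 = \left(66 + \frac{1}{\frac{66092329}{2602}}\right) + 2701 = \left(66 + \frac{2602}{66092329}\right) + 2701 = \frac{4362096316}{66092329} + 2701 = \frac{182877476945}{66092329}$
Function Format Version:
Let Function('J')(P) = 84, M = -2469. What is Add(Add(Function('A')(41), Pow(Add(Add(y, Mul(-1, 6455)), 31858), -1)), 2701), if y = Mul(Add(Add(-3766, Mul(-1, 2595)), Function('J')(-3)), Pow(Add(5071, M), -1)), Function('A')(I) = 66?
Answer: Rational(182877476945, 66092329) ≈ 2767.0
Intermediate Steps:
y = Rational(-6277, 2602) (y = Mul(Add(Add(-3766, Mul(-1, 2595)), 84), Pow(Add(5071, -2469), -1)) = Mul(Add(Add(-3766, -2595), 84), Pow(2602, -1)) = Mul(Add(-6361, 84), Rational(1, 2602)) = Mul(-6277, Rational(1, 2602)) = Rational(-6277, 2602) ≈ -2.4124)
Add(Add(Function('A')(41), Pow(Add(Add(y, Mul(-1, 6455)), 31858), -1)), 2701) = Add(Add(66, Pow(Add(Add(Rational(-6277, 2602), Mul(-1, 6455)), 31858), -1)), 2701) = Add(Add(66, Pow(Add(Add(Rational(-6277, 2602), -6455), 31858), -1)), 2701) = Add(Add(66, Pow(Add(Rational(-16802187, 2602), 31858), -1)), 2701) = Add(Add(66, Pow(Rational(66092329, 2602), -1)), 2701) = Add(Add(66, Rational(2602, 66092329)), 2701) = Add(Rational(4362096316, 66092329), 2701) = Rational(182877476945, 66092329)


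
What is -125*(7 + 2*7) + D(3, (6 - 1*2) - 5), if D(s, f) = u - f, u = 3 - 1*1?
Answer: -2622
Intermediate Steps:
u = 2 (u = 3 - 1 = 2)
D(s, f) = 2 - f
-125*(7 + 2*7) + D(3, (6 - 1*2) - 5) = -125*(7 + 2*7) + (2 - ((6 - 1*2) - 5)) = -125*(7 + 14) + (2 - ((6 - 2) - 5)) = -125*21 + (2 - (4 - 5)) = -2625 + (2 - 1*(-1)) = -2625 + (2 + 1) = -2625 + 3 = -2622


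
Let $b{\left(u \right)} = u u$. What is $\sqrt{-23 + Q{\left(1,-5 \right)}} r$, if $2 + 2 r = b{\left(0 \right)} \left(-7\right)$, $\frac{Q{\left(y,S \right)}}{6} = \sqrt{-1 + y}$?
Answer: $- i \sqrt{23} \approx - 4.7958 i$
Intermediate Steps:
$b{\left(u \right)} = u^{2}$
$Q{\left(y,S \right)} = 6 \sqrt{-1 + y}$
$r = -1$ ($r = -1 + \frac{0^{2} \left(-7\right)}{2} = -1 + \frac{0 \left(-7\right)}{2} = -1 + \frac{1}{2} \cdot 0 = -1 + 0 = -1$)
$\sqrt{-23 + Q{\left(1,-5 \right)}} r = \sqrt{-23 + 6 \sqrt{-1 + 1}} \left(-1\right) = \sqrt{-23 + 6 \sqrt{0}} \left(-1\right) = \sqrt{-23 + 6 \cdot 0} \left(-1\right) = \sqrt{-23 + 0} \left(-1\right) = \sqrt{-23} \left(-1\right) = i \sqrt{23} \left(-1\right) = - i \sqrt{23}$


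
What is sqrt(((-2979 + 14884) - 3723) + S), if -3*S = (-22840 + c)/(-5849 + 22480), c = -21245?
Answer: sqrt(2263305089847)/16631 ≈ 90.459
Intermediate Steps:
S = 14695/16631 (S = -(-22840 - 21245)/(3*(-5849 + 22480)) = -(-14695)/16631 = -1/3*(-44085/16631) = 14695/16631 ≈ 0.88359)
sqrt(((-2979 + 14884) - 3723) + S) = sqrt(((-2979 + 14884) - 3723) + 14695/16631) = sqrt((11905 - 3723) + 14695/16631) = sqrt(8182 + 14695/16631) = sqrt(136089537/16631) = sqrt(2263305089847)/16631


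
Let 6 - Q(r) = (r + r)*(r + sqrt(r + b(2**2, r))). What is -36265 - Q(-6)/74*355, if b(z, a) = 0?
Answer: -1330090/37 - 2130*I*sqrt(6)/37 ≈ -35948.0 - 141.01*I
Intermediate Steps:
Q(r) = 6 - 2*r*(r + sqrt(r)) (Q(r) = 6 - (r + r)*(r + sqrt(r + 0)) = 6 - 2*r*(r + sqrt(r)))
-36265 - Q(-6)/74*355 = -36265 - (6 - 2*(-6)**2 - (-12)*I*sqrt(6))/74*355 = -36265 - (6 - 2*36 - (-12)*I*sqrt(6))*(1/74)*355 = -36265 - (6 - 72 + 12*I*sqrt(6))*(1/74)*355 = -36265 - (-66 + 12*I*sqrt(6))*(1/74)*355 = -36265 - (-33/37 + 6*I*sqrt(6)/37)*355 = -36265 - (-11715/37 + 2130*I*sqrt(6)/37) = -36265 + (11715/37 - 2130*I*sqrt(6)/37) = -1330090/37 - 2130*I*sqrt(6)/37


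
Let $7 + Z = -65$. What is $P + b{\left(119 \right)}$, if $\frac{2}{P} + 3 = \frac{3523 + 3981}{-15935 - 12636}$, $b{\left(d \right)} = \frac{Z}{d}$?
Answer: $- \frac{13511522}{11092823} \approx -1.218$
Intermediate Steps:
$Z = -72$ ($Z = -7 - 65 = -72$)
$b{\left(d \right)} = - \frac{72}{d}$
$P = - \frac{57142}{93217}$ ($P = \frac{2}{-3 + \frac{3523 + 3981}{-15935 - 12636}} = \frac{2}{-3 + \frac{7504}{-28571}} = \frac{2}{-3 + 7504 \left(- \frac{1}{28571}\right)} = \frac{2}{-3 - \frac{7504}{28571}} = \frac{2}{- \frac{93217}{28571}} = 2 \left(- \frac{28571}{93217}\right) = - \frac{57142}{93217} \approx -0.613$)
$P + b{\left(119 \right)} = - \frac{57142}{93217} - \frac{72}{119} = - \frac{13511522}{11092823}$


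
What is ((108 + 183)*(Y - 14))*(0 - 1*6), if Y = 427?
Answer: -721098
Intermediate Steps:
((108 + 183)*(Y - 14))*(0 - 1*6) = ((108 + 183)*(427 - 14))*(0 - 1*6) = (291*413)*(0 - 6) = 120183*(-6) = -721098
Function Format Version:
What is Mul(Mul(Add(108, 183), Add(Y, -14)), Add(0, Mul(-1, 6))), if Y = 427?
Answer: -721098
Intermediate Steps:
Mul(Mul(Add(108, 183), Add(Y, -14)), Add(0, Mul(-1, 6))) = Mul(Mul(Add(108, 183), Add(427, -14)), Add(0, Mul(-1, 6))) = Mul(Mul(291, 413), Add(0, -6)) = Mul(120183, -6) = -721098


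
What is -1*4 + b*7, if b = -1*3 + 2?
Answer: -11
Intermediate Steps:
b = -1 (b = -3 + 2 = -1)
-1*4 + b*7 = -1*4 - 1*7 = -4 - 7 = -11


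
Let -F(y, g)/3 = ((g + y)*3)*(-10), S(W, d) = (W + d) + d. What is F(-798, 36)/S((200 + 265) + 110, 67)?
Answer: -68580/709 ≈ -96.728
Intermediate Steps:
S(W, d) = W + 2*d
F(y, g) = 90*g + 90*y (F(y, g) = -3*(g + y)*3*(-10) = -3*(3*g + 3*y)*(-10) = -3*(-30*g - 30*y) = 90*g + 90*y)
F(-798, 36)/S((200 + 265) + 110, 67) = (90*36 + 90*(-798))/(((200 + 265) + 110) + 2*67) = (3240 - 71820)/((465 + 110) + 134) = -68580/(575 + 134) = -68580/709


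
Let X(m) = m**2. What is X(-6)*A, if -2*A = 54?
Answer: -972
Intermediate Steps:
A = -27 (A = -1/2*54 = -27)
X(-6)*A = (-6)**2*(-27) = 36*(-27) = -972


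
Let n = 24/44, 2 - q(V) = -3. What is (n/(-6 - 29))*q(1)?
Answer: -6/77 ≈ -0.077922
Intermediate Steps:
q(V) = 5 (q(V) = 2 - 1*(-3) = 2 + 3 = 5)
n = 6/11 (n = 24*(1/44) = 6/11 ≈ 0.54545)
(n/(-6 - 29))*q(1) = (6/(11*(-6 - 29)))*5 = ((6/11)/(-35))*5 = ((6/11)*(-1/35))*5 = -6/385*5 = -6/77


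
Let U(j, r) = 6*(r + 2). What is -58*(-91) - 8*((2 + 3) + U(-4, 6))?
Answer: 4854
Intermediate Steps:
U(j, r) = 12 + 6*r (U(j, r) = 6*(2 + r) = 12 + 6*r)
-58*(-91) - 8*((2 + 3) + U(-4, 6)) = -58*(-91) - 8*((2 + 3) + (12 + 6*6)) = 5278 - 8*(5 + (12 + 36)) = 5278 - 8*(5 + 48) = 5278 - 8*53 = 5278 - 424 = 4854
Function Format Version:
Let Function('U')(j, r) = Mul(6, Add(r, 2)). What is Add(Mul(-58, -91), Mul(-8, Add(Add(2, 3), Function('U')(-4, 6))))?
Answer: 4854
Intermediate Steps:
Function('U')(j, r) = Add(12, Mul(6, r)) (Function('U')(j, r) = Mul(6, Add(2, r)) = Add(12, Mul(6, r)))
Add(Mul(-58, -91), Mul(-8, Add(Add(2, 3), Function('U')(-4, 6)))) = Add(Mul(-58, -91), Mul(-8, Add(Add(2, 3), Add(12, Mul(6, 6))))) = Add(5278, Mul(-8, Add(5, Add(12, 36)))) = Add(5278, Mul(-8, Add(5, 48))) = Add(5278, Mul(-8, 53)) = Add(5278, -424) = 4854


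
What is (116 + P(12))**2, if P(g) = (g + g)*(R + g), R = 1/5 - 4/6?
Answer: 3857296/25 ≈ 1.5429e+5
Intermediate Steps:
R = -7/15 (R = 1*(1/5) - 4*1/6 = 1/5 - 2/3 = -7/15 ≈ -0.46667)
P(g) = 2*g*(-7/15 + g) (P(g) = (g + g)*(-7/15 + g) = (2*g)*(-7/15 + g) = 2*g*(-7/15 + g))
(116 + P(12))**2 = (116 + (2/15)*12*(-7 + 15*12))**2 = (116 + (2/15)*12*(-7 + 180))**2 = (116 + (2/15)*12*173)**2 = (116 + 1384/5)**2 = (1964/5)**2 = 3857296/25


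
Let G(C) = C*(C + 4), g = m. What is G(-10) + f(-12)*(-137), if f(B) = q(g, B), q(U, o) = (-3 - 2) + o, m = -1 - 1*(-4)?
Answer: 2389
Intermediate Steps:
m = 3 (m = -1 + 4 = 3)
g = 3
q(U, o) = -5 + o
f(B) = -5 + B
G(C) = C*(4 + C)
G(-10) + f(-12)*(-137) = -10*(4 - 10) + (-5 - 12)*(-137) = -10*(-6) - 17*(-137) = 60 + 2329 = 2389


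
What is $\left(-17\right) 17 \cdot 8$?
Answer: $-2312$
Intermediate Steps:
$\left(-17\right) 17 \cdot 8 = \left(-289\right) 8 = -2312$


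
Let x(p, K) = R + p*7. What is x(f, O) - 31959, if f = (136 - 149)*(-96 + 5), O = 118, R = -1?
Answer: -23679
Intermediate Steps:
f = 1183 (f = -13*(-91) = 1183)
x(p, K) = -1 + 7*p (x(p, K) = -1 + p*7 = -1 + 7*p)
x(f, O) - 31959 = (-1 + 7*1183) - 31959 = (-1 + 8281) - 31959 = 8280 - 31959 = -23679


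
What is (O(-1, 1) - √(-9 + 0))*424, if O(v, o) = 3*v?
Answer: -1272 - 1272*I ≈ -1272.0 - 1272.0*I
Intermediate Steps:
(O(-1, 1) - √(-9 + 0))*424 = (3*(-1) - √(-9 + 0))*424 = (-3 - √(-9))*424 = (-3 - 3*I)*424 = -1272 - 1272*I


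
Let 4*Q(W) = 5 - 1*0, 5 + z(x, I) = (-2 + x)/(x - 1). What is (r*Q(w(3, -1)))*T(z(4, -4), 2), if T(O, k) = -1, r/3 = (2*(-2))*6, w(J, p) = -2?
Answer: 90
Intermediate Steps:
z(x, I) = -5 + (-2 + x)/(-1 + x) (z(x, I) = -5 + (-2 + x)/(x - 1) = -5 + (-2 + x)/(-1 + x))
Q(W) = 5/4 (Q(W) = (5 - 1*0)/4 = (5 + 0)/4 = (1/4)*5 = 5/4)
r = -72 (r = 3*((2*(-2))*6) = 3*(-4*6) = 3*(-24) = -72)
(r*Q(w(3, -1)))*T(z(4, -4), 2) = -72*5/4*(-1) = -90*(-1) = 90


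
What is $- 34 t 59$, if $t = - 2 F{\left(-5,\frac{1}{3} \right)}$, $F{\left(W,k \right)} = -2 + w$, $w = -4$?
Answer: $-24072$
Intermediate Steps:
$F{\left(W,k \right)} = -6$ ($F{\left(W,k \right)} = -2 - 4 = -6$)
$t = 12$ ($t = \left(-2\right) \left(-6\right) = 12$)
$- 34 t 59 = \left(-34\right) 12 \cdot 59 = \left(-408\right) 59 = -24072$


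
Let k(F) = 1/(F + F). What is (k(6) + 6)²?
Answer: 5329/144 ≈ 37.007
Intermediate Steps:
k(F) = 1/(2*F)
(k(6) + 6)² = ((½)/6 + 6)² = ((½)*(⅙) + 6)² = (1/12 + 6)² = (73/12)² = 5329/144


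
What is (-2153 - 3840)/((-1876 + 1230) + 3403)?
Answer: -5993/2757 ≈ -2.1737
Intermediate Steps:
(-2153 - 3840)/((-1876 + 1230) + 3403) = -5993/(-646 + 3403) = -5993/2757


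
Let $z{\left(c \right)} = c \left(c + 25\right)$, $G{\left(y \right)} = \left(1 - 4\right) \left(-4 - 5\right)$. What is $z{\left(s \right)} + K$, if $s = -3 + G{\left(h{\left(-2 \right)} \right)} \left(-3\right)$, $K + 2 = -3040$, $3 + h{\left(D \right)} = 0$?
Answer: $1914$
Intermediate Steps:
$h{\left(D \right)} = -3$ ($h{\left(D \right)} = -3 + 0 = -3$)
$G{\left(y \right)} = 27$ ($G{\left(y \right)} = \left(-3\right) \left(-9\right) = 27$)
$K = -3042$ ($K = -2 - 3040 = -3042$)
$s = -84$ ($s = -3 + 27 \left(-3\right) = -3 - 81 = -84$)
$z{\left(c \right)} = c \left(25 + c\right)$
$z{\left(s \right)} + K = - 84 \left(25 - 84\right) - 3042 = \left(-84\right) \left(-59\right) - 3042 = 4956 - 3042 = 1914$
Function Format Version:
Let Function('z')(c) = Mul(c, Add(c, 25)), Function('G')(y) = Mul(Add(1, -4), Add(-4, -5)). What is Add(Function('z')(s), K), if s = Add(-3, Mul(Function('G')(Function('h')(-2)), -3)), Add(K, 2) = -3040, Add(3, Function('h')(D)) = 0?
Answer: 1914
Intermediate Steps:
Function('h')(D) = -3 (Function('h')(D) = Add(-3, 0) = -3)
Function('G')(y) = 27 (Function('G')(y) = Mul(-3, -9) = 27)
K = -3042 (K = Add(-2, -3040) = -3042)
s = -84 (s = Add(-3, Mul(27, -3)) = Add(-3, -81) = -84)
Function('z')(c) = Mul(c, Add(25, c))
Add(Function('z')(s), K) = Add(Mul(-84, Add(25, -84)), -3042) = Add(Mul(-84, -59), -3042) = Add(4956, -3042) = 1914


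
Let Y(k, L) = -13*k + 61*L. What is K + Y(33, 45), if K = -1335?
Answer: 981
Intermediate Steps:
K + Y(33, 45) = -1335 + (-13*33 + 61*45) = -1335 + (-429 + 2745) = -1335 + 2316 = 981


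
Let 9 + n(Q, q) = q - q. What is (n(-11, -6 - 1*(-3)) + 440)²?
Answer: 185761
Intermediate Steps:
n(Q, q) = -9 (n(Q, q) = -9 + (q - q) = -9 + 0 = -9)
(n(-11, -6 - 1*(-3)) + 440)² = (-9 + 440)² = 431² = 185761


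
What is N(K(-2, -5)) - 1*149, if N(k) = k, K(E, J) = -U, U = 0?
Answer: -149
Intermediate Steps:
K(E, J) = 0 (K(E, J) = -1*0 = 0)
N(K(-2, -5)) - 1*149 = 0 - 1*149 = 0 - 149 = -149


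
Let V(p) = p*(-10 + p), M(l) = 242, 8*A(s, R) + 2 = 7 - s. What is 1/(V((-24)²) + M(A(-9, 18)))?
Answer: 1/326258 ≈ 3.0651e-6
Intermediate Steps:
A(s, R) = 5/8 - s/8 (A(s, R) = -¼ + (7 - s)/8 = -¼ + (7/8 - s/8) = 5/8 - s/8)
1/(V((-24)²) + M(A(-9, 18))) = 1/((-24)²*(-10 + (-24)²) + 242) = 1/(576*(-10 + 576) + 242) = 1/(576*566 + 242) = 1/(326016 + 242) = 1/326258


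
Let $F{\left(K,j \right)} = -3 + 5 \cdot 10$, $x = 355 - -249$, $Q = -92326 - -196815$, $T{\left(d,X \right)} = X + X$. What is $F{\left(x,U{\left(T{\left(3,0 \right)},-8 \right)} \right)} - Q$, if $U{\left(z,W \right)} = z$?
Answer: $-104442$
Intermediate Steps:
$T{\left(d,X \right)} = 2 X$
$Q = 104489$ ($Q = -92326 + 196815 = 104489$)
$x = 604$ ($x = 355 + 249 = 604$)
$F{\left(K,j \right)} = 47$ ($F{\left(K,j \right)} = -3 + 50 = 47$)
$F{\left(x,U{\left(T{\left(3,0 \right)},-8 \right)} \right)} - Q = 47 - 104489 = -104442$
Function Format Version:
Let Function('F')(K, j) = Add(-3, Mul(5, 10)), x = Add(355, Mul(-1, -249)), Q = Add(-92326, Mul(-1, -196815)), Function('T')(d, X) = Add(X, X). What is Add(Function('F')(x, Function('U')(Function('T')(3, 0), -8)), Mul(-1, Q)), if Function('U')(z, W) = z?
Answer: -104442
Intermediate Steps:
Function('T')(d, X) = Mul(2, X)
Q = 104489 (Q = Add(-92326, 196815) = 104489)
x = 604 (x = Add(355, 249) = 604)
Function('F')(K, j) = 47 (Function('F')(K, j) = Add(-3, 50) = 47)
Add(Function('F')(x, Function('U')(Function('T')(3, 0), -8)), Mul(-1, Q)) = Add(47, Mul(-1, 104489)) = Add(47, -104489) = -104442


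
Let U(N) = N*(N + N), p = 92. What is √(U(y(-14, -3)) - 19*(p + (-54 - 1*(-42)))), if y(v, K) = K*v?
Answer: 2*√502 ≈ 44.811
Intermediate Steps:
U(N) = 2*N² (U(N) = N*(2*N) = 2*N²)
√(U(y(-14, -3)) - 19*(p + (-54 - 1*(-42)))) = √(2*(-3*(-14))² - 19*(92 + (-54 - 1*(-42)))) = √(2*42² - 19*(92 + (-54 + 42))) = √(2*1764 - 19*(92 - 12)) = √(3528 - 19*80) = √(3528 - 1520) = √2008 = 2*√502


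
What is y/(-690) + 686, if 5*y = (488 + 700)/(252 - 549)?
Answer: 1183352/1725 ≈ 686.00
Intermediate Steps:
y = -⅘ (y = ((488 + 700)/(252 - 549))/5 = (1188/(-297))/5 = (1188*(-1/297))/5 = (⅕)*(-4) = -⅘ ≈ -0.80000)
y/(-690) + 686 = -⅘/(-690) + 686 = -1/690*(-⅘) + 686 = 2/1725 + 686 = 1183352/1725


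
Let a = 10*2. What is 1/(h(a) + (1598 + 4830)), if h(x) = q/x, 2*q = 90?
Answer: 4/25721 ≈ 0.00015552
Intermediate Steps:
q = 45 (q = (½)*90 = 45)
a = 20
h(x) = 45/x
1/(h(a) + (1598 + 4830)) = 1/(45/20 + (1598 + 4830)) = 1/(45*(1/20) + 6428) = 1/(9/4 + 6428) = 1/(25721/4) = 4/25721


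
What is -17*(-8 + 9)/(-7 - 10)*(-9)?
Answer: -9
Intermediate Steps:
-17*(-8 + 9)/(-7 - 10)*(-9) = -17/(-17)*(-9) = -17*(-1)/17*(-9) = -17*(-1/17)*(-9) = 1*(-9) = -9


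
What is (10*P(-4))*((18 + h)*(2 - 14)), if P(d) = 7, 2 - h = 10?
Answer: -8400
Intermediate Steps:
h = -8 (h = 2 - 1*10 = 2 - 10 = -8)
(10*P(-4))*((18 + h)*(2 - 14)) = (10*7)*((18 - 8)*(2 - 14)) = 70*(10*(-12)) = 70*(-120) = -8400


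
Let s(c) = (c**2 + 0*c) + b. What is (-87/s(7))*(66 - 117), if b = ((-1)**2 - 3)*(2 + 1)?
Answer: 4437/43 ≈ 103.19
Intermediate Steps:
b = -6 (b = (1 - 3)*3 = -2*3 = -6)
s(c) = -6 + c**2 (s(c) = (c**2 + 0*c) - 6 = (c**2 + 0) - 6 = c**2 - 6 = -6 + c**2)
(-87/s(7))*(66 - 117) = (-87/(-6 + 7**2))*(66 - 117) = -87/(-6 + 49)*(-51) = -87/43*(-51) = 4437/43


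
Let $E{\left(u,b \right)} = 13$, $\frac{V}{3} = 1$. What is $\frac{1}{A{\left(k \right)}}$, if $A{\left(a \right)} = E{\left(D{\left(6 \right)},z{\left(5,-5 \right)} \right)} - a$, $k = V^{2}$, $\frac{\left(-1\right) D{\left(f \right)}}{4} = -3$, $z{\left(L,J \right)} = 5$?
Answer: $\frac{1}{4} \approx 0.25$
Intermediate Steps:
$V = 3$ ($V = 3 \cdot 1 = 3$)
$D{\left(f \right)} = 12$ ($D{\left(f \right)} = \left(-4\right) \left(-3\right) = 12$)
$k = 9$ ($k = 3^{2} = 9$)
$A{\left(a \right)} = 13 - a$
$\frac{1}{A{\left(k \right)}} = \frac{1}{13 - 9} = \frac{1}{4}$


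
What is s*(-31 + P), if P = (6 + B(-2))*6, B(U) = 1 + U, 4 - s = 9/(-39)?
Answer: -55/13 ≈ -4.2308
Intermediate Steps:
s = 55/13 (s = 4 - 9/(-39) = 4 - 9*(-1)/39 = 4 - 1*(-3/13) = 4 + 3/13 = 55/13 ≈ 4.2308)
P = 30 (P = (6 + (1 - 2))*6 = (6 - 1)*6 = 5*6 = 30)
s*(-31 + P) = 55*(-31 + 30)/13 = (55/13)*(-1) = -55/13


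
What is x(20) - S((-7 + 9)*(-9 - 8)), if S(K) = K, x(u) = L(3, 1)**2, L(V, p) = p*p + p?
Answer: 38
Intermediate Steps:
L(V, p) = p + p**2 (L(V, p) = p**2 + p = p + p**2)
x(u) = 4 (x(u) = (1*(1 + 1))**2 = (1*2)**2 = 2**2 = 4)
x(20) - S((-7 + 9)*(-9 - 8)) = 4 - (-7 + 9)*(-9 - 8) = 4 - 2*(-17) = 4 - 1*(-34) = 4 + 34 = 38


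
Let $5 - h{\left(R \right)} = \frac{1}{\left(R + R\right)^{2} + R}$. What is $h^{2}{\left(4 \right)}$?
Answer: $\frac{114921}{4624} \approx 24.853$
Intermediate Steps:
$h{\left(R \right)} = 5 - \frac{1}{R + 4 R^{2}}$ ($h{\left(R \right)} = 5 - \frac{1}{\left(R + R\right)^{2} + R} = 5 - \frac{1}{\left(2 R\right)^{2} + R} = 5 - \frac{1}{4 R^{2} + R} = 5 - \frac{1}{R + 4 R^{2}}$)
$h^{2}{\left(4 \right)} = \left(\frac{-1 + 5 \cdot 4 + 20 \cdot 4^{2}}{4 \left(1 + 4 \cdot 4\right)}\right)^{2} = \left(\frac{-1 + 20 + 20 \cdot 16}{4 \left(1 + 16\right)}\right)^{2} = \left(\frac{-1 + 20 + 320}{4 \cdot 17}\right)^{2} = \left(\frac{1}{4} \cdot \frac{1}{17} \cdot 339\right)^{2} = \left(\frac{339}{68}\right)^{2} = \frac{114921}{4624}$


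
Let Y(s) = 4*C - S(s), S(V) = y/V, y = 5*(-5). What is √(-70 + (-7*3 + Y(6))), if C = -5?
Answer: I*√3846/6 ≈ 10.336*I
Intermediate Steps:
y = -25
S(V) = -25/V
Y(s) = -20 + 25/s (Y(s) = 4*(-5) - (-25)/s = -20 + 25/s)
√(-70 + (-7*3 + Y(6))) = √(-70 + (-7*3 + (-20 + 25/6))) = √(-70 + (-21 + (-20 + 25*(⅙)))) = √(-70 + (-21 + (-20 + 25/6))) = √(-70 + (-21 - 95/6)) = √(-70 - 221/6) = √(-641/6) = I*√3846/6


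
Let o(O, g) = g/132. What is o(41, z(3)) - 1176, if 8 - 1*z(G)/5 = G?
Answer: -155207/132 ≈ -1175.8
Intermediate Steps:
z(G) = 40 - 5*G
o(O, g) = g/132 (o(O, g) = g*(1/132) = g/132)
o(41, z(3)) - 1176 = (40 - 5*3)/132 - 1176 = (40 - 15)/132 - 1*1176 = (1/132)*25 - 1176 = 25/132 - 1176 = -155207/132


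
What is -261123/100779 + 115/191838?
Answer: -16693908163/6444413934 ≈ -2.5904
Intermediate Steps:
-261123/100779 + 115/191838 = -261123*1/100779 + 115*(1/191838) = -87041/33593 + 115/191838 = -16693908163/6444413934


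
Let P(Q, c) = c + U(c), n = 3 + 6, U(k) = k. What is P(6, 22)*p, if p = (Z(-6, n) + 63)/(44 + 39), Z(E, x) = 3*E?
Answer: 1980/83 ≈ 23.855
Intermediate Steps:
n = 9
P(Q, c) = 2*c (P(Q, c) = c + c = 2*c)
p = 45/83 (p = (3*(-6) + 63)/(44 + 39) = (-18 + 63)/83 = 45*(1/83) = 45/83 ≈ 0.54217)
P(6, 22)*p = (2*22)*(45/83) = 44*(45/83) = 1980/83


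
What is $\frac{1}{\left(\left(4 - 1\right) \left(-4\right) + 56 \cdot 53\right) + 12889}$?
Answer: $\frac{1}{15845} \approx 6.3111 \cdot 10^{-5}$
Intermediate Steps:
$\frac{1}{\left(\left(4 - 1\right) \left(-4\right) + 56 \cdot 53\right) + 12889} = \frac{1}{\left(3 \left(-4\right) + 2968\right) + 12889} = \frac{1}{\left(-12 + 2968\right) + 12889} = \frac{1}{2956 + 12889} = \frac{1}{15845}$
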